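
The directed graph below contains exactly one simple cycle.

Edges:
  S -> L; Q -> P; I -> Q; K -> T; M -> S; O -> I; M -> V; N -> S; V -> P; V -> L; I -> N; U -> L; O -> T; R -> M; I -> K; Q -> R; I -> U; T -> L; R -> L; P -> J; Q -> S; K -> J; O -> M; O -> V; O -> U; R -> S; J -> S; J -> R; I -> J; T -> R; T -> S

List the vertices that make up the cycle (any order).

J, M, P, R, V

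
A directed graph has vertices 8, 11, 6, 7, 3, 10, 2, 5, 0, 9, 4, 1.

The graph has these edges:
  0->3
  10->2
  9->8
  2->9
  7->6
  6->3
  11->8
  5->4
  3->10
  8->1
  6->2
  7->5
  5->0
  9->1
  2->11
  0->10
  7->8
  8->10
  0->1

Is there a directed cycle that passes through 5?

5 lies on a cycle iff there is a path from 5 back to itself.
Exploring from 5, it never reaches itself; equivalently, its strongly connected component is a singleton.

No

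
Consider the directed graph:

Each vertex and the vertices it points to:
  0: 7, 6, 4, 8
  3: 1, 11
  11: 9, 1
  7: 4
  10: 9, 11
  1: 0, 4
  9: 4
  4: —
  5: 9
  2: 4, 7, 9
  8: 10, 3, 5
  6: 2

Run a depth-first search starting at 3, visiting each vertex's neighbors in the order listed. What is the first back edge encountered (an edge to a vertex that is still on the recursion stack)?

DFS from 3 (visiting each vertex's neighbors in the order listed); mark gray on enter, black on exit:
3 gray
  1 gray
    0 gray
      7 gray
        4 gray
        4 black
      7 black
      6 gray
        2 gray
          2→4: 4 black — skip
          2→7: 7 black — skip
          9 gray
            9→4: 4 black — skip
          9 black
        2 black
      6 black
      0→4: 4 black — skip
      8 gray
        10 gray
          10→9: 9 black — skip
          11 gray
            11→9: 9 black — skip
            11→1: 1 is gray → back edge
First back edge: 11 → 1.

11->1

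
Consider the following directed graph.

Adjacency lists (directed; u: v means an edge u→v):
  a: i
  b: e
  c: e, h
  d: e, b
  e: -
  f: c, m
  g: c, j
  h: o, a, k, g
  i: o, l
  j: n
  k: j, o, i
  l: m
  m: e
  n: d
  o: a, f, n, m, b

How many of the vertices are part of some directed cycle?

A vertex is on a directed cycle iff it belongs to a strongly connected component of size ≥ 2 (or has a self-loop).
The vertices on cycles are {a, c, f, g, h, i, k, o} — 8 in total.

8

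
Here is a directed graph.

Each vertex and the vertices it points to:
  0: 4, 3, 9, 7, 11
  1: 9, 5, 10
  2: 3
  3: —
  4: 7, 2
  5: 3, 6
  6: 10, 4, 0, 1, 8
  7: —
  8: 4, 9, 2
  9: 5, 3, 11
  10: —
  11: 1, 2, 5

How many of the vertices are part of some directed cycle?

A vertex is on a directed cycle iff it belongs to a strongly connected component of size ≥ 2 (or has a self-loop).
The vertices on cycles are {0, 1, 5, 6, 8, 9, 11} — 7 in total.

7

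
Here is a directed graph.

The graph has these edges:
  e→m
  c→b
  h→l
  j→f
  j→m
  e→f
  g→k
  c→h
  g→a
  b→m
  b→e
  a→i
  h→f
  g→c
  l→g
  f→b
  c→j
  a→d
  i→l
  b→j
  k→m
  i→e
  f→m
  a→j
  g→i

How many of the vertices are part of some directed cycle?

A vertex is on a directed cycle iff it belongs to a strongly connected component of size ≥ 2 (or has a self-loop).
The vertices on cycles are {a, b, c, e, f, g, h, i, j, l} — 10 in total.

10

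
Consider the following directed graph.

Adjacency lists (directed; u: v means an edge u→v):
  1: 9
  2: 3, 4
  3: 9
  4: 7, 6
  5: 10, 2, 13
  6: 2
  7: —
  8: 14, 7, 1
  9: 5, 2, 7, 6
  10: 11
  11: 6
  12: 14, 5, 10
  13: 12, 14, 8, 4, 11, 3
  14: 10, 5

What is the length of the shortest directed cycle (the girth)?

For each vertex v, BFS finds the shortest path from v back to v.
The shortest such closed walk is 13 → 12 → 5 → 13, length 3.

3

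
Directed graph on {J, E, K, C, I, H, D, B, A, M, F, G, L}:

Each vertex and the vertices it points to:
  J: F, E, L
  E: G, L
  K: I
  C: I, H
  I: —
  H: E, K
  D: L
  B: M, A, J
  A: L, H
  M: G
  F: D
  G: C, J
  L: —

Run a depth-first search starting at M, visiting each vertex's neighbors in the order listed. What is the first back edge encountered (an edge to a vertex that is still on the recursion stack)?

E→G

DFS from M (visiting each vertex's neighbors in the order listed); mark gray on enter, black on exit:
M gray
  G gray
    C gray
      I gray
      I black
      H gray
        E gray
          E→G: G is gray → back edge
First back edge: E → G.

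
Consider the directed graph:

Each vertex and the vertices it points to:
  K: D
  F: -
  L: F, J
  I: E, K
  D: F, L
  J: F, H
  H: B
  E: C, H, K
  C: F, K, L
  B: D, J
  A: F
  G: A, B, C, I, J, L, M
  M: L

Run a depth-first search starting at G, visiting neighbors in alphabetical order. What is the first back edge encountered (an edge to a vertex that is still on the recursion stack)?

H->B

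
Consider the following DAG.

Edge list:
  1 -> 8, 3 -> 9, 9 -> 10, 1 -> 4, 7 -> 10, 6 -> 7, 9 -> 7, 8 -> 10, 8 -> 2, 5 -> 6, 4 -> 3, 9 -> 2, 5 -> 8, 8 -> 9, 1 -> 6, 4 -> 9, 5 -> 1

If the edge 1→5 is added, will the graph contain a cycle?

Yes

Adding 1→5 creates a cycle iff 5 can already reach 1.
Path from 5: 5 → 1.
So 5 → … → 1 → 5 is a cycle.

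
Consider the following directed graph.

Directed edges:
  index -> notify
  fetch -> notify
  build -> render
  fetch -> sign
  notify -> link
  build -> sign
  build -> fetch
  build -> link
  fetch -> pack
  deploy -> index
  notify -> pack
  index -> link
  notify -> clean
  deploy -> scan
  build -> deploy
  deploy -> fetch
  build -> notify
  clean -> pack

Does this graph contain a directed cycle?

DFS with white/gray/black marking, starting from index:
index gray
  notify gray
    link gray
    link black
    pack gray
    pack black
    clean gray
      clean→pack: pack black — skip
    clean black
  notify black
  index→link: link black — skip
index black
build gray
  build→notify: notify black — skip
  build→link: link black — skip
  deploy gray
    fetch gray
      fetch→notify: notify black — skip
      fetch→pack: pack black — skip
      sign gray
      sign black
    fetch black
    scan gray
    scan black
    deploy→index: index black — skip
  deploy black
  build→fetch: fetch black — skip
  render gray
  render black
  build→sign: sign black — skip
build black
Every edge goes to a white or black vertex — no back edge, so the graph is acyclic.

No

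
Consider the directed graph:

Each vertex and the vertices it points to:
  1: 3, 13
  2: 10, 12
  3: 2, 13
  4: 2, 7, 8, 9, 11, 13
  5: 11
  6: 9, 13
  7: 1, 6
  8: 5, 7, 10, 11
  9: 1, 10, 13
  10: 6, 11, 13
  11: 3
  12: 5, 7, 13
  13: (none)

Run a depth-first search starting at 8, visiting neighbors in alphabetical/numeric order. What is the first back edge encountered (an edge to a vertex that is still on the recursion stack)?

1->3

DFS from 8 (visiting neighbors in alphabetical/numeric order); mark gray on enter, black on exit:
8 gray
  5 gray
    11 gray
      3 gray
        2 gray
          10 gray
            6 gray
              9 gray
                1 gray
                  1→3: 3 is gray → back edge
First back edge: 1 → 3.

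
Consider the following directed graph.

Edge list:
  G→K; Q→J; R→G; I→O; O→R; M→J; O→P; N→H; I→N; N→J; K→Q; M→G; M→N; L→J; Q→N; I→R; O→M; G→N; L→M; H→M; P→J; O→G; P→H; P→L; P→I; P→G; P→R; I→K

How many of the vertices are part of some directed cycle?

9

A vertex is on a directed cycle iff it belongs to a strongly connected component of size ≥ 2 (or has a self-loop).
The vertices on cycles are {G, H, I, K, M, N, O, P, Q} — 9 in total.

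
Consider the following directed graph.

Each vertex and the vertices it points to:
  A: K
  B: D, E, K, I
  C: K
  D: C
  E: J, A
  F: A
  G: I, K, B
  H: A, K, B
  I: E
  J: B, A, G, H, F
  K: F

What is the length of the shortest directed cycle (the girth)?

For each vertex v, BFS finds the shortest path from v back to v.
The shortest such closed walk is J → B → E → J, length 3.

3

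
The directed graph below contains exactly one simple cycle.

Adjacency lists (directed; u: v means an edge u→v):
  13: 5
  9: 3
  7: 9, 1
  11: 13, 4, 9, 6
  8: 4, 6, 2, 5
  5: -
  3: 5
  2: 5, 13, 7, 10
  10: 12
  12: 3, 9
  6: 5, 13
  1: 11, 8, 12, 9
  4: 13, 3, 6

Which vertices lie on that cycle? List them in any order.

1, 2, 7, 8

DFS with gray/black marking from 7:
7 gray
  9 gray
    3 gray
      5 gray
      5 black
    3 black
  9 black
  1 gray
    11 gray
      13 gray
        13→5: 5 black — skip
      13 black
      4 gray
        4→13: 13 black — skip
        4→3: 3 black — skip
        6 gray
          6→5: 5 black — skip
          6→13: 13 black — skip
        6 black
      4 black
      11→9: 9 black — skip
      11→6: 6 black — skip
    11 black
    8 gray
      8→4: 4 black — skip
      8→6: 6 black — skip
      2 gray
        2→5: 5 black — skip
        2→13: 13 black — skip
        2→7: 7 is gray → back edge
Back edge closes the cycle 7 → 1 → 8 → 2 → 7; its vertices are {1, 2, 7, 8}.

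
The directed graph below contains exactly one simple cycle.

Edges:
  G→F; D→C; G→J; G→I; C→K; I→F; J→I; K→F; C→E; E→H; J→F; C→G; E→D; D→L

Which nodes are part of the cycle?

DFS with gray/black marking from E:
E gray
  H gray
  H black
  D gray
    L gray
    L black
    C gray
      G gray
        F gray
        F black
        I gray
          I→F: F black — skip
        I black
        J gray
          J→F: F black — skip
          J→I: I black — skip
        J black
      G black
      C→E: E is gray → back edge
Back edge closes the cycle E → D → C → E; its vertices are {C, D, E}.

C, D, E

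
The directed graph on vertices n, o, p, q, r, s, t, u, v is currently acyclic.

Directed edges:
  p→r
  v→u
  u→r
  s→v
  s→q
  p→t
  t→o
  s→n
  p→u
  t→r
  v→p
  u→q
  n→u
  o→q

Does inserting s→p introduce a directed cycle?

Adding s→p creates a cycle iff p can already reach s.
Explore from p: no path reaches s. The graph stays acyclic.

No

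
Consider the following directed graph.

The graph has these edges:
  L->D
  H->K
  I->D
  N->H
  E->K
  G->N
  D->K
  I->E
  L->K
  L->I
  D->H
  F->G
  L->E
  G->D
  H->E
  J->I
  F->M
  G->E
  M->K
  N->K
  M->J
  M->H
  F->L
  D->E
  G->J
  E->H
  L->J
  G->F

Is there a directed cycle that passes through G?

Yes

G is on a cycle iff G can reach itself via ≥1 edge.
G → F → G — yes.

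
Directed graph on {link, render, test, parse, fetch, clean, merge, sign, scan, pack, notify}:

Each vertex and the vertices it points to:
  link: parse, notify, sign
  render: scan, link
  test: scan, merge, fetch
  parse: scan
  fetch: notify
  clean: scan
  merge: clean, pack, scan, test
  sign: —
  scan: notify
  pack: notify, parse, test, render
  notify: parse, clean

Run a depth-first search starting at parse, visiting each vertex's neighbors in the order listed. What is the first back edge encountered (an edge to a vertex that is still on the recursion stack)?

DFS from parse (visiting each vertex's neighbors in the order listed); mark gray on enter, black on exit:
parse gray
  scan gray
    notify gray
      notify→parse: parse is gray → back edge
First back edge: notify → parse.

notify->parse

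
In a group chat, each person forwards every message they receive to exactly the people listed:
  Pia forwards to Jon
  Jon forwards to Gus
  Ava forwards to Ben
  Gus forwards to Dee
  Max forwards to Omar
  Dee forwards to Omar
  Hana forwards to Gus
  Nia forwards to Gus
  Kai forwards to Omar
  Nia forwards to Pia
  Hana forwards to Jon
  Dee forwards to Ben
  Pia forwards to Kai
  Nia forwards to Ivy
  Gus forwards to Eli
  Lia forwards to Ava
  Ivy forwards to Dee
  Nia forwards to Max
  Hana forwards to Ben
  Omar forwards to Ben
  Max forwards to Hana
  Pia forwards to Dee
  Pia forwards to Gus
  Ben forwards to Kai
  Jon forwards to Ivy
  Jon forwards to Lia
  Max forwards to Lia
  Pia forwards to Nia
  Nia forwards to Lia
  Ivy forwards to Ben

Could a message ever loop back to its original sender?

Yes

DFS with white/gray/black marking, starting from Kai:
Kai gray
  Omar gray
    Ben gray
      Ben→Kai: Kai is gray → back edge
Back edge found, so a cycle exists: Kai → Omar → Ben → Kai.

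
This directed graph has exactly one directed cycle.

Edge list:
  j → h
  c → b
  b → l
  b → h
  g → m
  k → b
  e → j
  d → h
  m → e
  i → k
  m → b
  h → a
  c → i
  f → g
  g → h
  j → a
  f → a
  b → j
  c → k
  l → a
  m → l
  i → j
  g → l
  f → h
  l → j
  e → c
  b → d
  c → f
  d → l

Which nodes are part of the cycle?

DFS with gray/black marking from e:
e gray
  c gray
    k gray
      b gray
        h gray
          a gray
          a black
        h black
        d gray
          l gray
            l→a: a black — skip
            j gray
              j→h: h black — skip
              j→a: a black — skip
            j black
          l black
          d→h: h black — skip
        d black
        b→j: j black — skip
        b→l: l black — skip
      b black
    k black
    i gray
      i→j: j black — skip
      i→k: k black — skip
    i black
    f gray
      g gray
        m gray
          m→l: l black — skip
          m→b: b black — skip
          m→e: e is gray → back edge
Back edge closes the cycle e → c → f → g → m → e; its vertices are {c, e, f, g, m}.

c, e, f, g, m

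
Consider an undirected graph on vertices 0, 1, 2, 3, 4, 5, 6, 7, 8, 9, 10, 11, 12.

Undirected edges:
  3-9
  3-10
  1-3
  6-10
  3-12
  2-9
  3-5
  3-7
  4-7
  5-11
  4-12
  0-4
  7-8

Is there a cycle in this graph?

DFS, tracking each vertex's parent; an edge to a visited non-parent vertex closes a cycle.
Start from 11:
visit 11 (parent –)
  visit 5 (parent 11)
    visit 3 (parent 5)
      visit 10 (parent 3)
        visit 6 (parent 10)
          6–10: parent, skip
        10–3: parent, skip
      visit 7 (parent 3)
        visit 4 (parent 7)
          visit 12 (parent 4)
            12–4: parent, skip
            12–3: 3 visited and ≠ parent → cycle
Cycle: 3 – 7 – 4 – 12 – 3.

Yes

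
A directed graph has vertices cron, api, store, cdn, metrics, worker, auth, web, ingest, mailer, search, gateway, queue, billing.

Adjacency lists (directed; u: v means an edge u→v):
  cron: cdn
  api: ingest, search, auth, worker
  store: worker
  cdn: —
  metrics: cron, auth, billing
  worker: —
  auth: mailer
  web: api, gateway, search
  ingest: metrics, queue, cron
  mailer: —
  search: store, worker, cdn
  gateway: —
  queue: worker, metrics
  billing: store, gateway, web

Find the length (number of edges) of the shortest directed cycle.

5

For each vertex v, BFS finds the shortest path from v back to v.
The shortest such closed walk is ingest → metrics → billing → web → api → ingest, length 5.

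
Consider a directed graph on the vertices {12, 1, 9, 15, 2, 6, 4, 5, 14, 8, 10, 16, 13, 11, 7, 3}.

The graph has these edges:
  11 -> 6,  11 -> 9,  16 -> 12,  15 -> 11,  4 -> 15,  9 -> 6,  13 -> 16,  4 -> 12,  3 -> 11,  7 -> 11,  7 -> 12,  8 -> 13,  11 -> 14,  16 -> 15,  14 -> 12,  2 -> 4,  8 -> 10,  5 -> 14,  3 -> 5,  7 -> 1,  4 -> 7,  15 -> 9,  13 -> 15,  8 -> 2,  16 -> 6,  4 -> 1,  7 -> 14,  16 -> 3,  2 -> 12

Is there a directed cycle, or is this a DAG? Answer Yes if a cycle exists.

No

DFS with white/gray/black marking, starting from 2:
2 gray
  4 gray
    12 gray
    12 black
    15 gray
      9 gray
        6 gray
        6 black
      9 black
      11 gray
        11→9: 9 black — skip
        14 gray
          14→12: 12 black — skip
        14 black
        11→6: 6 black — skip
      11 black
    15 black
    7 gray
      1 gray
      1 black
      7→12: 12 black — skip
      7→11: 11 black — skip
      7→14: 14 black — skip
    7 black
    4→1: 1 black — skip
  4 black
  2→12: 12 black — skip
2 black
5 gray
  5→14: 14 black — skip
5 black
8 gray
  10 gray
  10 black
  8→2: 2 black — skip
  13 gray
    13→15: 15 black — skip
    16 gray
      3 gray
        3→11: 11 black — skip
        3→5: 5 black — skip
      3 black
      16→6: 6 black — skip
      16→15: 15 black — skip
      16→12: 12 black — skip
    16 black
  13 black
8 black
Every edge goes to a white or black vertex — no back edge, so the graph is acyclic.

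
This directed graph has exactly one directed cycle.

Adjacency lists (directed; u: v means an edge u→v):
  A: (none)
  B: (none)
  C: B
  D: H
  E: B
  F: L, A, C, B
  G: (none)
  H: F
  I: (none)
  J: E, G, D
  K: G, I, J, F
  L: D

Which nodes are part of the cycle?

D, F, H, L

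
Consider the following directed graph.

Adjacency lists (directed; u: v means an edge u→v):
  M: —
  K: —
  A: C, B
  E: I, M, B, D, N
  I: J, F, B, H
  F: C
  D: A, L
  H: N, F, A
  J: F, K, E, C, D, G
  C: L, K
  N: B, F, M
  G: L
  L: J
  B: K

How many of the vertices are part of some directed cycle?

A vertex is on a directed cycle iff it belongs to a strongly connected component of size ≥ 2 (or has a self-loop).
The vertices on cycles are {A, C, D, E, F, G, H, I, J, L, N} — 11 in total.

11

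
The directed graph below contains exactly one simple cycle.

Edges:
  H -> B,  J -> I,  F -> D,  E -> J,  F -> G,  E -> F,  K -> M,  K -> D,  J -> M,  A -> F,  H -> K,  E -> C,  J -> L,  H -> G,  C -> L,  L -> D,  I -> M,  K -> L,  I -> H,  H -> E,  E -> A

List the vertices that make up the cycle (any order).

E, H, I, J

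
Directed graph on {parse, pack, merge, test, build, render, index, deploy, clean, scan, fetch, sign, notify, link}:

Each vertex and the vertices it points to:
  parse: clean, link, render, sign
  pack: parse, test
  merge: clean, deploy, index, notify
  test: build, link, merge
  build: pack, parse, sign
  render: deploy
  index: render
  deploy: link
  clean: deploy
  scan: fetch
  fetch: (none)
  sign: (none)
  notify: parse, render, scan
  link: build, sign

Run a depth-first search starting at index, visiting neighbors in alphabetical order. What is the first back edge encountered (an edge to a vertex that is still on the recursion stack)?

clean->deploy

DFS from index (visiting neighbors in alphabetical order); mark gray on enter, black on exit:
index gray
  render gray
    deploy gray
      link gray
        build gray
          pack gray
            parse gray
              clean gray
                clean→deploy: deploy is gray → back edge
First back edge: clean → deploy.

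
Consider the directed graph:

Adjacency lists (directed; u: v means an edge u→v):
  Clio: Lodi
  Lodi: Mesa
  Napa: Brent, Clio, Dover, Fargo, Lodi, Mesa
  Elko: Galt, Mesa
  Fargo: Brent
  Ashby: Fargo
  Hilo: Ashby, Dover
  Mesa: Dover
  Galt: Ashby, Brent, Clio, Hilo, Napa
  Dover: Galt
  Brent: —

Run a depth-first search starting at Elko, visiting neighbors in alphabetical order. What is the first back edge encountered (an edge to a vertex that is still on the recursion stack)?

DFS from Elko (visiting neighbors in alphabetical order); mark gray on enter, black on exit:
Elko gray
  Galt gray
    Ashby gray
      Fargo gray
        Brent gray
        Brent black
      Fargo black
    Ashby black
    Galt→Brent: Brent black — skip
    Clio gray
      Lodi gray
        Mesa gray
          Dover gray
            Dover→Galt: Galt is gray → back edge
First back edge: Dover → Galt.

Dover→Galt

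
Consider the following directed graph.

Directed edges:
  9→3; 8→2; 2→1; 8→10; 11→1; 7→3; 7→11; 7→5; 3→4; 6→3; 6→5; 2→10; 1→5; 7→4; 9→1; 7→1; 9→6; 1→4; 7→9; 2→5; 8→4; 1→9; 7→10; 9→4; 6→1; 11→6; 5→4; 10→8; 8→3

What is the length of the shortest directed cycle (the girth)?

2

For each vertex v, BFS finds the shortest path from v back to v.
The shortest such closed walk is 10 → 8 → 10, length 2.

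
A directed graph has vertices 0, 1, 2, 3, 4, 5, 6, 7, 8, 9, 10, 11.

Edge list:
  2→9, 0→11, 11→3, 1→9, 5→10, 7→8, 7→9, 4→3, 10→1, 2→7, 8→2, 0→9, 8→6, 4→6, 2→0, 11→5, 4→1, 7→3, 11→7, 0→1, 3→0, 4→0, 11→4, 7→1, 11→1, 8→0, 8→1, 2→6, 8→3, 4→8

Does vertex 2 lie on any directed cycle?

Yes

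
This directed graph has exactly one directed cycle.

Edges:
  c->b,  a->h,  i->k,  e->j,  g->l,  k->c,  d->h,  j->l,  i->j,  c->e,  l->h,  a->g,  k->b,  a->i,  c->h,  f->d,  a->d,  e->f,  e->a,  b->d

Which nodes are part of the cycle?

DFS with gray/black marking from k:
k gray
  c gray
    b gray
      d gray
        h gray
        h black
      d black
    b black
    c→h: h black — skip
    e gray
      j gray
        l gray
          l→h: h black — skip
        l black
      j black
      f gray
        f→d: d black — skip
      f black
      a gray
        a→h: h black — skip
        a→d: d black — skip
        i gray
          i→k: k is gray → back edge
Back edge closes the cycle k → c → e → a → i → k; its vertices are {a, c, e, i, k}.

a, c, e, i, k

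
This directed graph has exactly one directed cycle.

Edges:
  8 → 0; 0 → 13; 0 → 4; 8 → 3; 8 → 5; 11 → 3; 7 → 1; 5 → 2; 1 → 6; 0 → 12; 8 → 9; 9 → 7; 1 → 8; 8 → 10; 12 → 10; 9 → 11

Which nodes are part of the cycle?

DFS with gray/black marking from 8:
8 gray
  9 gray
    11 gray
      3 gray
      3 black
    11 black
    7 gray
      1 gray
        6 gray
        6 black
        1→8: 8 is gray → back edge
Back edge closes the cycle 8 → 9 → 7 → 1 → 8; its vertices are {1, 7, 8, 9}.

1, 7, 8, 9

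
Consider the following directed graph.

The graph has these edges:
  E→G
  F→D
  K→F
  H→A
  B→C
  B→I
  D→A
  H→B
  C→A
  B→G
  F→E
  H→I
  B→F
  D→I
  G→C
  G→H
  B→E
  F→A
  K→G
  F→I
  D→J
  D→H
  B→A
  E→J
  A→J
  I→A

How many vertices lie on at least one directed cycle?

A vertex is on a directed cycle iff it belongs to a strongly connected component of size ≥ 2 (or has a self-loop).
The vertices on cycles are {B, D, E, F, G, H} — 6 in total.

6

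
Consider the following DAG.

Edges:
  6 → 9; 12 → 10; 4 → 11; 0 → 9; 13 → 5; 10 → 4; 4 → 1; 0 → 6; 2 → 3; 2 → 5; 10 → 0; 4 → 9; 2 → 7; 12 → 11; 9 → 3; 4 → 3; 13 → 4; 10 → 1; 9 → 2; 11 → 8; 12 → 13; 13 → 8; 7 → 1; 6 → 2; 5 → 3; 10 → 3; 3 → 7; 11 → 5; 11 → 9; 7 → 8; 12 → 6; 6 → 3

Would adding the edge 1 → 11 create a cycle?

Yes

Adding 1→11 creates a cycle iff 11 can already reach 1.
Path from 11: 11 → 9 → 2 → 7 → 1.
So 11 → … → 1 → 11 is a cycle.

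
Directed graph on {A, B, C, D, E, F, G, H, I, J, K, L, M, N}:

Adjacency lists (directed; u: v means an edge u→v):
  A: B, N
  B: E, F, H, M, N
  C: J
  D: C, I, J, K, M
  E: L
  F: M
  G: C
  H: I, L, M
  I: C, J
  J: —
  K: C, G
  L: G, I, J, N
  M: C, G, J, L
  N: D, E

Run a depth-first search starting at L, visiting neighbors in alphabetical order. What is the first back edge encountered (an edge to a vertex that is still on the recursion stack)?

M->L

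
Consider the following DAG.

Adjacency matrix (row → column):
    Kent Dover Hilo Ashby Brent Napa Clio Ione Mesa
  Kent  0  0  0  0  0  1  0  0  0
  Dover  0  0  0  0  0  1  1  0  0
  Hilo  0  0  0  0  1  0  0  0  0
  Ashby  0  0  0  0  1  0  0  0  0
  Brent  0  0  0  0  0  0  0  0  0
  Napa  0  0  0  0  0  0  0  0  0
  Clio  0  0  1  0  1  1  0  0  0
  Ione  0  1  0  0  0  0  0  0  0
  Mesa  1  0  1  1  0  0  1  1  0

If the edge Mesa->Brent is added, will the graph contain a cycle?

No

Adding Mesa→Brent creates a cycle iff Brent can already reach Mesa.
Explore from Brent: no path reaches Mesa. The graph stays acyclic.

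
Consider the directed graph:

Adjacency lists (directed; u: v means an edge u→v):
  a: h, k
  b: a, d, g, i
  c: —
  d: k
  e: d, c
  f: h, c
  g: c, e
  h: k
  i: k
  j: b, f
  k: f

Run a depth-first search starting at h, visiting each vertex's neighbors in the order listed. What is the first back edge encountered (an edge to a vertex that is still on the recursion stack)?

f->h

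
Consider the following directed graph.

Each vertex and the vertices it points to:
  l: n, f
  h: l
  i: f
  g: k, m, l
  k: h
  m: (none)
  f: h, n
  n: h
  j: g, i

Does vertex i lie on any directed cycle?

i lies on a cycle iff there is a path from i back to itself.
Exploring from i, it never reaches itself; equivalently, its strongly connected component is a singleton.

No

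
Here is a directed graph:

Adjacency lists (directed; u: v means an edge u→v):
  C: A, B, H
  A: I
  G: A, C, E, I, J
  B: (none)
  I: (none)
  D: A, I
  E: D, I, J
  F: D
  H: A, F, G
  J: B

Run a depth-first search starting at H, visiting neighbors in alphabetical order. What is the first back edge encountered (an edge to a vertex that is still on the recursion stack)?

DFS from H (visiting neighbors in alphabetical order); mark gray on enter, black on exit:
H gray
  A gray
    I gray
    I black
  A black
  F gray
    D gray
      D→A: A black — skip
      D→I: I black — skip
    D black
  F black
  G gray
    G→A: A black — skip
    C gray
      C→A: A black — skip
      B gray
      B black
      C→H: H is gray → back edge
First back edge: C → H.

C→H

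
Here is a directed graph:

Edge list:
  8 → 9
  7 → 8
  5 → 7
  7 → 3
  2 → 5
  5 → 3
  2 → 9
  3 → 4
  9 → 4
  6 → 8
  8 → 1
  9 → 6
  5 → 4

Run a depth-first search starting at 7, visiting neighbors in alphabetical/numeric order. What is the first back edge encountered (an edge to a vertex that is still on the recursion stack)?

DFS from 7 (visiting neighbors in alphabetical/numeric order); mark gray on enter, black on exit:
7 gray
  3 gray
    4 gray
    4 black
  3 black
  8 gray
    1 gray
    1 black
    9 gray
      9→4: 4 black — skip
      6 gray
        6→8: 8 is gray → back edge
First back edge: 6 → 8.

6->8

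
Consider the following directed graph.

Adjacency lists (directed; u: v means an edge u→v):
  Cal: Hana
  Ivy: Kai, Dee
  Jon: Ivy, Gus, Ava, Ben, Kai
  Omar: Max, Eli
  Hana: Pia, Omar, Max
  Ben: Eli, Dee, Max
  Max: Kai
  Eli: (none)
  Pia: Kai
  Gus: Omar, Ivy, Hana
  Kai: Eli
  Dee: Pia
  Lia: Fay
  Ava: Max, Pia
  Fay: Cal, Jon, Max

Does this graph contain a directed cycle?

No

DFS with white/gray/black marking, starting from Jon:
Jon gray
  Ivy gray
    Kai gray
      Eli gray
      Eli black
    Kai black
    Dee gray
      Pia gray
        Pia→Kai: Kai black — skip
      Pia black
    Dee black
  Ivy black
  Gus gray
    Omar gray
      Max gray
        Max→Kai: Kai black — skip
      Max black
      Omar→Eli: Eli black — skip
    Omar black
    Gus→Ivy: Ivy black — skip
    Hana gray
      Hana→Pia: Pia black — skip
      Hana→Omar: Omar black — skip
      Hana→Max: Max black — skip
    Hana black
  Gus black
  Ava gray
    Ava→Max: Max black — skip
    Ava→Pia: Pia black — skip
  Ava black
  Ben gray
    Ben→Eli: Eli black — skip
    Ben→Dee: Dee black — skip
    Ben→Max: Max black — skip
  Ben black
  Jon→Kai: Kai black — skip
Jon black
Cal gray
  Cal→Hana: Hana black — skip
Cal black
Lia gray
  Fay gray
    Fay→Cal: Cal black — skip
    Fay→Jon: Jon black — skip
    Fay→Max: Max black — skip
  Fay black
Lia black
Every edge goes to a white or black vertex — no back edge, so the graph is acyclic.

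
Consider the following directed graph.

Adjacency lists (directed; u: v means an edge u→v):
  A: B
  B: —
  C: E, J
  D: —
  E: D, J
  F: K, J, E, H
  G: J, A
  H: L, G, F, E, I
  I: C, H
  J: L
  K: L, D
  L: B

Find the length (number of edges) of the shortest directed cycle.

2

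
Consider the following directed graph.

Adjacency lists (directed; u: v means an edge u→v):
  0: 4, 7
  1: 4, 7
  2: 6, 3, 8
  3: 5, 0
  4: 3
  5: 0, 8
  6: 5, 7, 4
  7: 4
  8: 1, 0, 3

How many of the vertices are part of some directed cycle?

7

A vertex is on a directed cycle iff it belongs to a strongly connected component of size ≥ 2 (or has a self-loop).
The vertices on cycles are {0, 1, 3, 4, 5, 7, 8} — 7 in total.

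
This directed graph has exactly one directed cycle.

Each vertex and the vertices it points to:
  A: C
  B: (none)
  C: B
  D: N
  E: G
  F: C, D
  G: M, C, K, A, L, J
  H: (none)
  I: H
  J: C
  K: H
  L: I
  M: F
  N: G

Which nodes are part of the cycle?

D, F, G, M, N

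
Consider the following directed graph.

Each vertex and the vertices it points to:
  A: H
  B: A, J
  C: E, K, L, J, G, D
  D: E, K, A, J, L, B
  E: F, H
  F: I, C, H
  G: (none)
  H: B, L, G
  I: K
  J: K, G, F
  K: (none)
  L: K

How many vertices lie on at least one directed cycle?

8

A vertex is on a directed cycle iff it belongs to a strongly connected component of size ≥ 2 (or has a self-loop).
The vertices on cycles are {A, B, C, D, E, F, H, J} — 8 in total.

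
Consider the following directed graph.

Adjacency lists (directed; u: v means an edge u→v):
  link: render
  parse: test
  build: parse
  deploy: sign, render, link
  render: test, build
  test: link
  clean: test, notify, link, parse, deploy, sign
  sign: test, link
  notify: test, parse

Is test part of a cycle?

Yes

test is on a cycle iff test can reach itself via ≥1 edge.
test → link → render → test — yes.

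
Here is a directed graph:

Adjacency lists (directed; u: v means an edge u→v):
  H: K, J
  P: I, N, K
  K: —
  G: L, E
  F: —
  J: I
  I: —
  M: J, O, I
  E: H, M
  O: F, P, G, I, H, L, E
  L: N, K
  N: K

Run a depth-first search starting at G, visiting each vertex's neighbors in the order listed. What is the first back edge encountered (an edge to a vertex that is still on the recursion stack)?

DFS from G (visiting each vertex's neighbors in the order listed); mark gray on enter, black on exit:
G gray
  L gray
    N gray
      K gray
      K black
    N black
    L→K: K black — skip
  L black
  E gray
    H gray
      H→K: K black — skip
      J gray
        I gray
        I black
      J black
    H black
    M gray
      M→J: J black — skip
      O gray
        F gray
        F black
        P gray
          P→I: I black — skip
          P→N: N black — skip
          P→K: K black — skip
        P black
        O→G: G is gray → back edge
First back edge: O → G.

O->G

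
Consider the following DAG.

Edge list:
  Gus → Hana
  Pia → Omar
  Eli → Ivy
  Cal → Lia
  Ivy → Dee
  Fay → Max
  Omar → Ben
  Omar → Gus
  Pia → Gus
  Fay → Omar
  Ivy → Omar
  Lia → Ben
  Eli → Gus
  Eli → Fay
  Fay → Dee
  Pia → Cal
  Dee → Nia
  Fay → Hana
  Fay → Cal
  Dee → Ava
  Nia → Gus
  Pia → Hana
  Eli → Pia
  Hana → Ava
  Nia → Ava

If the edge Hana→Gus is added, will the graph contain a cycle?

Yes

Adding Hana→Gus creates a cycle iff Gus can already reach Hana.
Path from Gus: Gus → Hana.
So Gus → … → Hana → Gus is a cycle.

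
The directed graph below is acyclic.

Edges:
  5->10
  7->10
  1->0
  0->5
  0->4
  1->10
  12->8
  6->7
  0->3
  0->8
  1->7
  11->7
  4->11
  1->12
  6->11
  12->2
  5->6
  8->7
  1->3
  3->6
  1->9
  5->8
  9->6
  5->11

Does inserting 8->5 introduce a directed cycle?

Yes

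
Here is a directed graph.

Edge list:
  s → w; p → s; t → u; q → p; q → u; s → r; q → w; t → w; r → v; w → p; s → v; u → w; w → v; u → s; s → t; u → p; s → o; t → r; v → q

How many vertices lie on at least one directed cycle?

8

A vertex is on a directed cycle iff it belongs to a strongly connected component of size ≥ 2 (or has a self-loop).
The vertices on cycles are {p, q, r, s, t, u, v, w} — 8 in total.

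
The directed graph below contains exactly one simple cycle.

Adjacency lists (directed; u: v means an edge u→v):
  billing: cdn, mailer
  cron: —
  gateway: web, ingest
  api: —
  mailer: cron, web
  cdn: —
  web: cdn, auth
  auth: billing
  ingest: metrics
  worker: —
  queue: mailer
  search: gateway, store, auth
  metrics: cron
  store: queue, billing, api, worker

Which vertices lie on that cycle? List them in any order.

DFS with gray/black marking from billing:
billing gray
  cdn gray
  cdn black
  mailer gray
    cron gray
    cron black
    web gray
      web→cdn: cdn black — skip
      auth gray
        auth→billing: billing is gray → back edge
Back edge closes the cycle billing → mailer → web → auth → billing; its vertices are {web, auth, mailer, billing}.

web, auth, mailer, billing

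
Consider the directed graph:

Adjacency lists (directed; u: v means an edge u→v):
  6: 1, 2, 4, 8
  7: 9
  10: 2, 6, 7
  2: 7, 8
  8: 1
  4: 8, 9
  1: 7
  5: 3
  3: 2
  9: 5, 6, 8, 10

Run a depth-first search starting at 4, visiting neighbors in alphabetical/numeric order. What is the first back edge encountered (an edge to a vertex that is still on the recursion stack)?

2→7

DFS from 4 (visiting neighbors in alphabetical/numeric order); mark gray on enter, black on exit:
4 gray
  8 gray
    1 gray
      7 gray
        9 gray
          5 gray
            3 gray
              2 gray
                2→7: 7 is gray → back edge
First back edge: 2 → 7.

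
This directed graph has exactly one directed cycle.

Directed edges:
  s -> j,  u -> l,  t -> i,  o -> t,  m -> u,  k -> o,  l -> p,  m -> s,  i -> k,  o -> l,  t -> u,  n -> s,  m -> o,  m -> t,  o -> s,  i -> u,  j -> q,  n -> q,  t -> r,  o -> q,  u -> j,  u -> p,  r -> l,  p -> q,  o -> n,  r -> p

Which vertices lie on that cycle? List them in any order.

DFS with gray/black marking from o:
o gray
  l gray
    p gray
      q gray
      q black
    p black
  l black
  o→q: q black — skip
  s gray
    j gray
      j→q: q black — skip
    j black
  s black
  t gray
    u gray
      u→p: p black — skip
      u→j: j black — skip
      u→l: l black — skip
    u black
    r gray
      r→p: p black — skip
      r→l: l black — skip
    r black
    i gray
      i→u: u black — skip
      k gray
        k→o: o is gray → back edge
Back edge closes the cycle o → t → i → k → o; its vertices are {i, k, o, t}.

i, k, o, t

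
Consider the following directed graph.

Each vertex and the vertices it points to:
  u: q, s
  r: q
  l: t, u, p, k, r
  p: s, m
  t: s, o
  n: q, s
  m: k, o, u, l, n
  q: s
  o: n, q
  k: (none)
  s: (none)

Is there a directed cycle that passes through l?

l is on a cycle iff l can reach itself via ≥1 edge.
l → p → m → l — yes.

Yes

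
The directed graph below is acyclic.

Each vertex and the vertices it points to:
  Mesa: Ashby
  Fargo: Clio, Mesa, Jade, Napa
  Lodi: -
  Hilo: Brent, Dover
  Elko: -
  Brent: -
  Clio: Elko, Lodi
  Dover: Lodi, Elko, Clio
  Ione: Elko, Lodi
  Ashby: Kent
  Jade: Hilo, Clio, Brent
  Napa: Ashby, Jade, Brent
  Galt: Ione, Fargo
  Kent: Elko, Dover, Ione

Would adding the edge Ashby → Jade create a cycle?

Adding Ashby→Jade creates a cycle iff Jade can already reach Ashby.
Explore from Jade: no path reaches Ashby. The graph stays acyclic.

No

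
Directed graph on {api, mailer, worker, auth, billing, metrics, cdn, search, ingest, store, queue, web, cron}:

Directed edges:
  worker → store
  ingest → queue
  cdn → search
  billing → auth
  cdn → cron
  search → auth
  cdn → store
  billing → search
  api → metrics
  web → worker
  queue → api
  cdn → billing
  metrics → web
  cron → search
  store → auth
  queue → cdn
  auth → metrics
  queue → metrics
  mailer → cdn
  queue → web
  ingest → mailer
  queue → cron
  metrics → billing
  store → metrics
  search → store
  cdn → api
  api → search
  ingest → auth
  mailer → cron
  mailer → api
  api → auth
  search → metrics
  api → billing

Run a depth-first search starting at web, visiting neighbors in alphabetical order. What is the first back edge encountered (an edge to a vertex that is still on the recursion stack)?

billing->auth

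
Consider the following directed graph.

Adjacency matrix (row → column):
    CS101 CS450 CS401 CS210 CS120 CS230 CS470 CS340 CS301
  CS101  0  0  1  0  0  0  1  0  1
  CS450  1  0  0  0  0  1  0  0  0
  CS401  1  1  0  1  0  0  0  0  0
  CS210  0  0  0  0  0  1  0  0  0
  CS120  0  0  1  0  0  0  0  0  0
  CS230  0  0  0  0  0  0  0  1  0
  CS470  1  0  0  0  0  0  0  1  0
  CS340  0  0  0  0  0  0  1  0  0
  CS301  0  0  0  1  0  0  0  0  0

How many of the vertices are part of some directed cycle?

8

A vertex is on a directed cycle iff it belongs to a strongly connected component of size ≥ 2 (or has a self-loop).
The vertices on cycles are {CS101, CS210, CS230, CS301, CS340, CS401, CS450, CS470} — 8 in total.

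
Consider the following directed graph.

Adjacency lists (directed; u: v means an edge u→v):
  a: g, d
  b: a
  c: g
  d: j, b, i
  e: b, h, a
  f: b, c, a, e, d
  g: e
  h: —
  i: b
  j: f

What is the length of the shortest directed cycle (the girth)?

For each vertex v, BFS finds the shortest path from v back to v.
The shortest such closed walk is f → d → j → f, length 3.

3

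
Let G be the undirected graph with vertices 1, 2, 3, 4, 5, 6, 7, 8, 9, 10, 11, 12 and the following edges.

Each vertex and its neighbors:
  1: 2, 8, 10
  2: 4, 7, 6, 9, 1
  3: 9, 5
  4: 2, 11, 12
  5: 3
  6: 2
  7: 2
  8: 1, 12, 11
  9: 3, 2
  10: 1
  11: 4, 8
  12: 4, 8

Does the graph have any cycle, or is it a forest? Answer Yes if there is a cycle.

Yes

DFS, tracking each vertex's parent; an edge to a visited non-parent vertex closes a cycle.
Start from 1:
visit 1 (parent –)
  visit 2 (parent 1)
    visit 4 (parent 2)
      4–2: parent, skip
      visit 11 (parent 4)
        11–4: parent, skip
        visit 8 (parent 11)
          8–1: 1 visited and ≠ parent → cycle
Cycle: 1 – 2 – 4 – 11 – 8 – 1.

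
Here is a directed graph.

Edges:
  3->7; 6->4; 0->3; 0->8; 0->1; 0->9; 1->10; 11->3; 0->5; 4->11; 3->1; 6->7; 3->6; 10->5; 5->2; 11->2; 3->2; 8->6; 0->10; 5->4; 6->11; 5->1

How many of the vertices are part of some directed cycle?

7

A vertex is on a directed cycle iff it belongs to a strongly connected component of size ≥ 2 (or has a self-loop).
The vertices on cycles are {1, 3, 4, 5, 6, 10, 11} — 7 in total.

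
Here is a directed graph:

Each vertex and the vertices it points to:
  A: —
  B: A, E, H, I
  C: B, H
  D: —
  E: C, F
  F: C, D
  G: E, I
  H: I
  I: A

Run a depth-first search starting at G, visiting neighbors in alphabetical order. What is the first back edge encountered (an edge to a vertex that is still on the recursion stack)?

B→E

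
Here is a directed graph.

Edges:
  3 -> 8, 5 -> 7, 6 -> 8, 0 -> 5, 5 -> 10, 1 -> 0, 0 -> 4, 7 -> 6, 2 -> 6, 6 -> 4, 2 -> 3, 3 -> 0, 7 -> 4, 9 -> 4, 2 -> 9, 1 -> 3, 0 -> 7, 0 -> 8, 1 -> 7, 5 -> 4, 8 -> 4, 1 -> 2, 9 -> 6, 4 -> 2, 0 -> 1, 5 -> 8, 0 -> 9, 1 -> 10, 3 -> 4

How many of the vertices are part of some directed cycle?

A vertex is on a directed cycle iff it belongs to a strongly connected component of size ≥ 2 (or has a self-loop).
The vertices on cycles are {0, 1, 2, 3, 4, 5, 6, 7, 8, 9} — 10 in total.

10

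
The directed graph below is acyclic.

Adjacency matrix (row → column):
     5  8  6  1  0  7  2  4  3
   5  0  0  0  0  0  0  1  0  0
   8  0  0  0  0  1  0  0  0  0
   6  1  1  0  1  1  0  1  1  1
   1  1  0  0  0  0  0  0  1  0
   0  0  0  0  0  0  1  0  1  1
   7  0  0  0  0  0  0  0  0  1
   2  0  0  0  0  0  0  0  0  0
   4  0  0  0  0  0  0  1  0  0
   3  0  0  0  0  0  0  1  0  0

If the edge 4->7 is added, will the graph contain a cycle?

Adding 4→7 creates a cycle iff 7 can already reach 4.
Explore from 7: no path reaches 4. The graph stays acyclic.

No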